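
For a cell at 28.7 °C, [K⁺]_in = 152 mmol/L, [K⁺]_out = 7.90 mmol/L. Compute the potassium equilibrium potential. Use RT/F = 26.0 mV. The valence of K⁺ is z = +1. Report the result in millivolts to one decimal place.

-76.9 mV

E = (26.0/z) · ln([K⁺]_out/[K⁺]_in) with z = +1.
= (26.0/1) · ln(7.90/152) = 26.00 · ln(0.05197)
= 26.00 · (-2.9570) = -76.88 mV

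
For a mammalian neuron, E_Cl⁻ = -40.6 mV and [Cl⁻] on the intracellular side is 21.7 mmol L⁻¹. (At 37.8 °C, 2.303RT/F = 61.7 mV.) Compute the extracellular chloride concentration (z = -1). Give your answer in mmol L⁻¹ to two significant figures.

Nernst: E = (61.7/-1) · log₁₀([out]/[in]), so log₁₀([out]/[in]) = -40.6 × -1 / 61.7 = 0.6580.
[out]/[in] = 10^(0.6580) = 4.55.
[out] = 4.55 × 21.7 = 98.74 mmol L⁻¹.

99 mmol L⁻¹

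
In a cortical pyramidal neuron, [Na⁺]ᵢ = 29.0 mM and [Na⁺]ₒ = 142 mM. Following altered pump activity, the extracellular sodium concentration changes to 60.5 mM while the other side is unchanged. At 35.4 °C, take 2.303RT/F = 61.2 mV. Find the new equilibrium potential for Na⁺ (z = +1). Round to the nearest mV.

After the shift: [Na⁺]_out = 60.5, [Na⁺]_in = 29.0 mM.
E_new = (61.2/1)·log₁₀(60.5/29.0) = 61.20 · (0.3194) = 19.54 mV

20 mV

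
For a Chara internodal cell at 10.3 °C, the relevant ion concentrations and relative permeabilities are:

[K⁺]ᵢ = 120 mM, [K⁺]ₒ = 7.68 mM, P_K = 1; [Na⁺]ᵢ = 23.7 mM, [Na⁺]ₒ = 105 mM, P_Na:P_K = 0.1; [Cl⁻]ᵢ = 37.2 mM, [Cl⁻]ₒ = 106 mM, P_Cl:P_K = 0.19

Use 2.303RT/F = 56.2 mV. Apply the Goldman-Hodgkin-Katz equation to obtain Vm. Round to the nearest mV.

-42 mV

Vm = 56.2 · log₁₀[(Σ P·[cation]ₒ + Σ P·[anion]ᵢ) / (Σ P·[cation]ᵢ + Σ P·[anion]ₒ)]
Numerator = 1×7.68 + 0.1×105 + 0.19×37.2 = 25.25
Denominator = 1×120 + 0.1×23.7 + 0.19×106 = 142.5
Vm = 56.2 · log₁₀(0.17717) = 56.2 × (-0.7516) = -42.24 mV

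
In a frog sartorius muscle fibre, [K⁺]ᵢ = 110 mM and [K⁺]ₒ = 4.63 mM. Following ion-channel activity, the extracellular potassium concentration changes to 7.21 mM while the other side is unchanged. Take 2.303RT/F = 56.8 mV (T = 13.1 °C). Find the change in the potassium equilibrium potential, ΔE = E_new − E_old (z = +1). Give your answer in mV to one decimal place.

E_old = (56.8/1)·log₁₀(4.63/110) = -78.15 mV
E_new = (56.8/1)·log₁₀(7.21/110) = -67.22 mV
ΔE = -67.22 − (-78.15) = 10.93 mV

10.9 mV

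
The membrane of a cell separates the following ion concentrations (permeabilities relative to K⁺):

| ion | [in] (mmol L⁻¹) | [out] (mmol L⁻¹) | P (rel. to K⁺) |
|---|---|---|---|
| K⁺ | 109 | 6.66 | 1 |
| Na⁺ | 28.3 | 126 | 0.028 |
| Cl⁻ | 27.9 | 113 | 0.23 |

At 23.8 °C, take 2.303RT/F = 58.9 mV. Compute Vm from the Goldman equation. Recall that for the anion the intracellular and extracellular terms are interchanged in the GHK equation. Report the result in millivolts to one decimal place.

Vm = 58.9 · log₁₀[(Σ P·[cation]ₒ + Σ P·[anion]ᵢ) / (Σ P·[cation]ᵢ + Σ P·[anion]ₒ)]
Numerator = 1×6.66 + 0.028×126 + 0.23×27.9 = 16.61
Denominator = 1×109 + 0.028×28.3 + 0.23×113 = 135.8
Vm = 58.9 · log₁₀(0.12229) = 58.9 × (-0.9126) = -53.75 mV

-53.8 mV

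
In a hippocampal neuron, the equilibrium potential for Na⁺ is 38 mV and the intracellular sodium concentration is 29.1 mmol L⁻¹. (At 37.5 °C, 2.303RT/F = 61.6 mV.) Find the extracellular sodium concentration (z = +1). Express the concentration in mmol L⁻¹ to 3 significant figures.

120 mmol L⁻¹

Nernst: E = (61.6/1) · log₁₀([out]/[in]), so log₁₀([out]/[in]) = 38.0 × 1 / 61.6 = 0.6169.
[out]/[in] = 10^(0.6169) = 4.139.
[out] = 4.139 × 29.1 = 120.4 mmol L⁻¹.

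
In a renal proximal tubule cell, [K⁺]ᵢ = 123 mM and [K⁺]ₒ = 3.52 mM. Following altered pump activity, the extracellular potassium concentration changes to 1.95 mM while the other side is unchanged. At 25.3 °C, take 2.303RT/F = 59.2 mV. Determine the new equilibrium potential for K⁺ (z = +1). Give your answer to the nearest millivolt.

-107 mV

After the shift: [K⁺]_out = 1.95, [K⁺]_in = 123 mM.
E_new = (59.2/1)·log₁₀(1.95/123) = 59.20 · (-1.7999) = -106.55 mV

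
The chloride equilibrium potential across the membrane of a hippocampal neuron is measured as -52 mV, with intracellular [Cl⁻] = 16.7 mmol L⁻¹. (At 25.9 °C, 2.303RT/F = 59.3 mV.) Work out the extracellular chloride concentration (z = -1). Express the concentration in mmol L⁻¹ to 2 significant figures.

130 mmol L⁻¹

Nernst: E = (59.3/-1) · log₁₀([out]/[in]), so log₁₀([out]/[in]) = -52.0 × -1 / 59.3 = 0.8769.
[out]/[in] = 10^(0.8769) = 7.532.
[out] = 7.532 × 16.7 = 125.8 mmol L⁻¹.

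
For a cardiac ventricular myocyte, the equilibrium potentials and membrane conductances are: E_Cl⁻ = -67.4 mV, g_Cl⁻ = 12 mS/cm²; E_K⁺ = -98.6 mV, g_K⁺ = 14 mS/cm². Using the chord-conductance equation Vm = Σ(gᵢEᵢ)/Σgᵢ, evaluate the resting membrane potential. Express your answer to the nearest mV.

Σ gᵢEᵢ = 12·(-67.4) + 14·(-98.6) = -2189.20
Σ gᵢ = 12 + 14 = 26
Vm = -2189.20 / 26 = -84.20 mV

-84 mV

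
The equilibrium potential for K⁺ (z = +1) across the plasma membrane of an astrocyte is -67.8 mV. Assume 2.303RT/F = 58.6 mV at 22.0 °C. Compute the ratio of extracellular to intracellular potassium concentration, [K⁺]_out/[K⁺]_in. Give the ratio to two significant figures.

log₁₀([out]/[in]) = E·z/(58.6) = -67.8 × 1 / 58.6 = -1.1570
[out]/[in] = 10^(-1.1570) = 0.06966

0.070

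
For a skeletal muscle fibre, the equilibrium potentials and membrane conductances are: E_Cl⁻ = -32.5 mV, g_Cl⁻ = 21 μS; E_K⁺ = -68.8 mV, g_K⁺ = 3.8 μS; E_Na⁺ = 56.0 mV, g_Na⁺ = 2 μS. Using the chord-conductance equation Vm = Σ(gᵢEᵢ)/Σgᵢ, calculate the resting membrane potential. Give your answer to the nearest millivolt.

Σ gᵢEᵢ = 21·(-32.5) + 3.8·(-68.8) + 2·(56.0) = -831.94
Σ gᵢ = 21 + 3.8 + 2 = 26.8
Vm = -831.94 / 26.8 = -31.04 mV

-31 mV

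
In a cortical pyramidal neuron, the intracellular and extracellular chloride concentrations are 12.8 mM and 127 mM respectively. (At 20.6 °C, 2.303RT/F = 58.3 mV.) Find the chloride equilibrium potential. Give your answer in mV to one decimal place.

E = (58.3/z) · log₁₀([Cl⁻]_out/[Cl⁻]_in) with z = -1.
For an anion, dividing by z = -1 reverses the sign.
= (58.3/-1) · log₁₀(127/12.8) = -58.30 · log₁₀(9.922)
= -58.30 · (0.9966) = -58.10 mV

-58.1 mV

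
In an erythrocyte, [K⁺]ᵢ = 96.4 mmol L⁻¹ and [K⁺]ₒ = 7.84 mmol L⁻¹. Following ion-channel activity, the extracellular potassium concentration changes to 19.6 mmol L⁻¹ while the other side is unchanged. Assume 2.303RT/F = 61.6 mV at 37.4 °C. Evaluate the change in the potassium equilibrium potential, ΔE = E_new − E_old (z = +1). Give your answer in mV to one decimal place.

24.5 mV

E_old = (61.6/1)·log₁₀(7.84/96.4) = -67.13 mV
E_new = (61.6/1)·log₁₀(19.6/96.4) = -42.62 mV
ΔE = -42.62 − (-67.13) = 24.51 mV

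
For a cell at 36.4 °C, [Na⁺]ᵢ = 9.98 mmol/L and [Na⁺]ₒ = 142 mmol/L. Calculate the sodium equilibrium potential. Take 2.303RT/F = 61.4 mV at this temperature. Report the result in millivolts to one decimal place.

E = (61.4/z) · log₁₀([Na⁺]_out/[Na⁺]_in) with z = +1.
= (61.4/1) · log₁₀(142/9.98) = 61.40 · log₁₀(14.23)
= 61.40 · (1.1532) = 70.80 mV

70.8 mV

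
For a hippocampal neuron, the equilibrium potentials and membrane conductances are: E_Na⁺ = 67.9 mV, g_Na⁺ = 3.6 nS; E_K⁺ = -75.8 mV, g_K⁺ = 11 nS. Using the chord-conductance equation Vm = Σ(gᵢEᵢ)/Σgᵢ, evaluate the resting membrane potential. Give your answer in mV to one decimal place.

Σ gᵢEᵢ = 3.6·(67.9) + 11·(-75.8) = -589.36
Σ gᵢ = 3.6 + 11 = 14.6
Vm = -589.36 / 14.6 = -40.37 mV

-40.4 mV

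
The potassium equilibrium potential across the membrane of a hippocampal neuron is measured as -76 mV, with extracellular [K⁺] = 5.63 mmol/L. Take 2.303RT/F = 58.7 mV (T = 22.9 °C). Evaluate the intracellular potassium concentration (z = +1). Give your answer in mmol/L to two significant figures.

Nernst: E = (58.7/1) · log₁₀([out]/[in]), so log₁₀([out]/[in]) = -76.0 × 1 / 58.7 = -1.2947.
[out]/[in] = 10^(-1.2947) = 0.05073.
[in] = 5.63 / 0.05073 = 111 mmol/L.

110 mmol/L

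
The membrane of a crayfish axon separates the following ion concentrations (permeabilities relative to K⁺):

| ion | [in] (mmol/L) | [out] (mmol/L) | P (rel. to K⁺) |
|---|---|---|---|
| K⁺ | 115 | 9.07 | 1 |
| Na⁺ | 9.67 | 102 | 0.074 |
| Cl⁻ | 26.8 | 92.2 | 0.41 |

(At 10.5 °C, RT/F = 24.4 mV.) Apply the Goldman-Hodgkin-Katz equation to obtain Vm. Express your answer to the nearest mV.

Vm = 24.4 · ln[(Σ P·[cation]ₒ + Σ P·[anion]ᵢ) / (Σ P·[cation]ᵢ + Σ P·[anion]ₒ)]
Numerator = 1×9.07 + 0.074×102 + 0.41×26.8 = 27.61
Denominator = 1×115 + 0.074×9.67 + 0.41×92.2 = 153.5
Vm = 24.4 · ln(0.17982) = 24.4 × (-1.7158) = -41.87 mV

-42 mV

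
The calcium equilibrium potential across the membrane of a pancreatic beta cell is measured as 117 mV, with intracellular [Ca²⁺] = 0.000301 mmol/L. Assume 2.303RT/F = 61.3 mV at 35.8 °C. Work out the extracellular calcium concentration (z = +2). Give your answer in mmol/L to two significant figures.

Nernst: E = (61.3/2) · log₁₀([out]/[in]), so log₁₀([out]/[in]) = 117.0 × 2 / 61.3 = 3.8173.
[out]/[in] = 10^(3.8173) = 6566.
[out] = 6566 × 0.000301 = 1.976 mmol/L.

2.0 mmol/L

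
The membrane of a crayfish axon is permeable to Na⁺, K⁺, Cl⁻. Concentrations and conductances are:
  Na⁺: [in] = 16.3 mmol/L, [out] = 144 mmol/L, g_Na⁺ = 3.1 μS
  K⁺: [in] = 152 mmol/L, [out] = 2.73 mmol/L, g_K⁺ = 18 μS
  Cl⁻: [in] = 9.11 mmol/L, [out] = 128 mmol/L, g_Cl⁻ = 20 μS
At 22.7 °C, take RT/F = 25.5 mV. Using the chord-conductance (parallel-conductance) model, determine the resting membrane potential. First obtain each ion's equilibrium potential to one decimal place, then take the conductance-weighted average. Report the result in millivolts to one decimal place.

-73.5 mV

E_Na⁺ = (25.5/1)·ln(144/16.3) = 55.6 mV
E_K⁺ = (25.5/1)·ln(2.73/152) = -102.5 mV
E_Cl⁻ = (25.5/-1)·ln(128/9.11) = -67.4 mV
Vm = (Σ gᵢEᵢ)/(Σ gᵢ) = (3.1·55.6 + 18·-102.5 + 20·-67.4) / (3.1 + 18 + 20)
= -3020.64 / 41.1 = -73.49 mV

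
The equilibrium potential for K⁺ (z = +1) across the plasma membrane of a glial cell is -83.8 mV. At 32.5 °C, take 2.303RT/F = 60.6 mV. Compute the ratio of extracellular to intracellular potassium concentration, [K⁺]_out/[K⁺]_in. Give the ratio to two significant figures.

0.041

log₁₀([out]/[in]) = E·z/(60.6) = -83.8 × 1 / 60.6 = -1.3828
[out]/[in] = 10^(-1.3828) = 0.04142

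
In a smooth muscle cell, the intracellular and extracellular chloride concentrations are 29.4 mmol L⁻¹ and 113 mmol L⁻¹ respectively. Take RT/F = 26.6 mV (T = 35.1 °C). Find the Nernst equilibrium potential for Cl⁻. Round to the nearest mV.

-36 mV

E = (26.6/z) · ln([Cl⁻]_out/[Cl⁻]_in) with z = -1.
For an anion, dividing by z = -1 reverses the sign.
= (26.6/-1) · ln(113/29.4) = -26.60 · ln(3.844)
= -26.60 · (1.3464) = -35.81 mV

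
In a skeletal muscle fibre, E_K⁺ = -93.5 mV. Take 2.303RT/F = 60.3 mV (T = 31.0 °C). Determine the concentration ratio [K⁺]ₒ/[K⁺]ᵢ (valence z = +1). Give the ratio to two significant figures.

log₁₀([out]/[in]) = E·z/(60.3) = -93.5 × 1 / 60.3 = -1.5506
[out]/[in] = 10^(-1.5506) = 0.02815

0.028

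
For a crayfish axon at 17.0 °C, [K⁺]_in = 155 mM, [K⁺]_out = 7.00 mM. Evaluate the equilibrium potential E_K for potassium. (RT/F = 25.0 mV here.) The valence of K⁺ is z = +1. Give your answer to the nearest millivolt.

E = (25.0/z) · ln([K⁺]_out/[K⁺]_in) with z = +1.
= (25.0/1) · ln(7.00/155) = 25.00 · ln(0.04516)
= 25.00 · (-3.0975) = -77.44 mV

-77 mV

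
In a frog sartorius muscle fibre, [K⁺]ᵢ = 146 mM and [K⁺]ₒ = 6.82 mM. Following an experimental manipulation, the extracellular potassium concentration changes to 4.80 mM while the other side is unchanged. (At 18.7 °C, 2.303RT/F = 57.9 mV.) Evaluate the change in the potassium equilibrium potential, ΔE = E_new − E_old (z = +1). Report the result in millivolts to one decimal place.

E_old = (57.9/1)·log₁₀(6.82/146) = -77.04 mV
E_new = (57.9/1)·log₁₀(4.80/146) = -85.87 mV
ΔE = -85.87 − (-77.04) = -8.83 mV

-8.8 mV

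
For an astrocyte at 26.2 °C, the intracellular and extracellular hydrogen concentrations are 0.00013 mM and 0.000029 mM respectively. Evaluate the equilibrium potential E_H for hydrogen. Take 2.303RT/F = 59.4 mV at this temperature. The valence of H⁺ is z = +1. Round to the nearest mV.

-39 mV

E = (59.4/z) · log₁₀([H⁺]_out/[H⁺]_in) with z = +1.
= (59.4/1) · log₁₀(0.000029/0.00013) = 59.40 · log₁₀(0.2231)
= 59.40 · (-0.6515) = -38.70 mV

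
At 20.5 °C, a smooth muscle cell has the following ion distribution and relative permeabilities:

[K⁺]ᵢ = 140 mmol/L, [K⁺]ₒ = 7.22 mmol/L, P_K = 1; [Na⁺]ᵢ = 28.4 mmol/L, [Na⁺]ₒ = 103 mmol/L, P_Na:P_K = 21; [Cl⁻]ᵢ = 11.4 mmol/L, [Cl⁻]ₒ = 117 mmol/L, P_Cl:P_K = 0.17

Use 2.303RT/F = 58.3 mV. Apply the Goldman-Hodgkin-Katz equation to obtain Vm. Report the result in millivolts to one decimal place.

26.7 mV

Vm = 58.3 · log₁₀[(Σ P·[cation]ₒ + Σ P·[anion]ᵢ) / (Σ P·[cation]ᵢ + Σ P·[anion]ₒ)]
Numerator = 1×7.22 + 21×103 + 0.17×11.4 = 2172
Denominator = 1×140 + 21×28.4 + 0.17×117 = 756.3
Vm = 58.3 · log₁₀(2.8721) = 58.3 × (0.4582) = 26.71 mV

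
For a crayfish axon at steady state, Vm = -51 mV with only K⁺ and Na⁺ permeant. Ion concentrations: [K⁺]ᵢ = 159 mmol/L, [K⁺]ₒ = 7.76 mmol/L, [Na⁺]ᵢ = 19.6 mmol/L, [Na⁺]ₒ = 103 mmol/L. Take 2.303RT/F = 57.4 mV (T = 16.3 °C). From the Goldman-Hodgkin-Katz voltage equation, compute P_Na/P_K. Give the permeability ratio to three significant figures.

0.127

Let α = P_Na/P_K. GHK: Vm = 57.4·log₁₀[(Kₒ + α·Naₒ)/(Kᵢ + α·Naᵢ)].
10^(Vm/57.4) = 10^(-51.0/57.4) = 0.12927
So 0.12927·(Kᵢ + α·Naᵢ) = Kₒ + α·Naₒ → α = (0.12927·159.0 − 7.76) / (103.0 − 0.12927·19.6)
α = (20.55 − 7.76) / (103.0 − 2.534) = 12.79/100.5 = 0.1273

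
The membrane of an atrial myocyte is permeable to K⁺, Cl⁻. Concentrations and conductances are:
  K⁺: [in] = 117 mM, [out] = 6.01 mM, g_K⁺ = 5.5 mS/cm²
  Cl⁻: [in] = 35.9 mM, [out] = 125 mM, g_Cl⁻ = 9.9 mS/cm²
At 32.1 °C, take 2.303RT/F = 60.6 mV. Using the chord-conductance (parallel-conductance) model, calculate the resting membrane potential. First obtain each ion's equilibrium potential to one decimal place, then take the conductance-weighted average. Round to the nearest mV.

-49 mV

E_K⁺ = (60.6/1)·log₁₀(6.01/117) = -78.1 mV
E_Cl⁻ = (60.6/-1)·log₁₀(125/35.9) = -32.8 mV
Vm = (Σ gᵢEᵢ)/(Σ gᵢ) = (5.5·-78.1 + 9.9·-32.8) / (5.5 + 9.9)
= -754.27 / 15.4 = -48.98 mV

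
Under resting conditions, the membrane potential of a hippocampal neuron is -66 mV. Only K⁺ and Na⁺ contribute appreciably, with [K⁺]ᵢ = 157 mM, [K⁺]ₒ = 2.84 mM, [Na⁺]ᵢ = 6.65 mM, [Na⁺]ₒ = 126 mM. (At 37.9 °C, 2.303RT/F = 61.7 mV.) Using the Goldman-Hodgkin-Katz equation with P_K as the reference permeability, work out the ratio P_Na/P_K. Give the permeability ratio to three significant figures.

0.0840

Let α = P_Na/P_K. GHK: Vm = 61.7·log₁₀[(Kₒ + α·Naₒ)/(Kᵢ + α·Naᵢ)].
10^(Vm/61.7) = 10^(-66.0/61.7) = 0.085174
So 0.085174·(Kᵢ + α·Naᵢ) = Kₒ + α·Naₒ → α = (0.085174·157.0 − 2.84) / (126.0 − 0.085174·6.65)
α = (13.37 − 2.84) / (126.0 − 0.5664) = 10.53/125.4 = 0.08397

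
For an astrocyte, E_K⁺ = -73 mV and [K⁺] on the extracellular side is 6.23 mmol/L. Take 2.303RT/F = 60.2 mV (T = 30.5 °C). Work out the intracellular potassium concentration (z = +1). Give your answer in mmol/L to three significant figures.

102 mmol/L

Nernst: E = (60.2/1) · log₁₀([out]/[in]), so log₁₀([out]/[in]) = -73.0 × 1 / 60.2 = -1.2126.
[out]/[in] = 10^(-1.2126) = 0.06129.
[in] = 6.23 / 0.06129 = 101.7 mmol/L.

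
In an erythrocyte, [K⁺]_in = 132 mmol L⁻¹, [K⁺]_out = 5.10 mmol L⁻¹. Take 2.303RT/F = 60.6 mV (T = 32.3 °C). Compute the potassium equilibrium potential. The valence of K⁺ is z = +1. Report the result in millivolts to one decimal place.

-85.6 mV

E = (60.6/z) · log₁₀([K⁺]_out/[K⁺]_in) with z = +1.
= (60.6/1) · log₁₀(5.10/132) = 60.60 · log₁₀(0.03864)
= 60.60 · (-1.4130) = -85.63 mV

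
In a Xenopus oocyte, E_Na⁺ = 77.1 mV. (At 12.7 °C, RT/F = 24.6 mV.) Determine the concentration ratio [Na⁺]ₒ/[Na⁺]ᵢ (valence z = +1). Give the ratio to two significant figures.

23

ln([out]/[in]) = E·z/(24.6) = 77.1 × 1 / 24.6 = 3.1341
[out]/[in] = e^(3.1341) = 22.97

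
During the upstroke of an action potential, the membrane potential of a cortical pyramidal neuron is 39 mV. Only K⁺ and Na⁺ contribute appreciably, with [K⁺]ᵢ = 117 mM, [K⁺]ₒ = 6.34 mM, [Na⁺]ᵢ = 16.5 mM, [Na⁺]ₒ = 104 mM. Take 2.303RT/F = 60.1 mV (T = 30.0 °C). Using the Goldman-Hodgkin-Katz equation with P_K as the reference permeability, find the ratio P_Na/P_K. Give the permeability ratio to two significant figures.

Let α = P_Na/P_K. GHK: Vm = 60.1·log₁₀[(Kₒ + α·Naₒ)/(Kᵢ + α·Naᵢ)].
10^(Vm/60.1) = 10^(39.0/60.1) = 4.4557
So 4.4557·(Kᵢ + α·Naᵢ) = Kₒ + α·Naₒ → α = (4.4557·117.0 − 6.34) / (104.0 − 4.4557·16.5)
α = (521.3 − 6.34) / (104.0 − 73.52) = 515/30.48 = 16.9

17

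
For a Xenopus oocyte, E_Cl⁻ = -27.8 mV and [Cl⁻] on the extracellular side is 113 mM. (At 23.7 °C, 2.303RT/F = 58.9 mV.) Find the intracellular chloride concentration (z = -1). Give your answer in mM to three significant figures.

Nernst: E = (58.9/-1) · log₁₀([out]/[in]), so log₁₀([out]/[in]) = -27.8 × -1 / 58.9 = 0.4720.
[out]/[in] = 10^(0.4720) = 2.965.
[in] = 113 / 2.965 = 38.11 mM.

38.1 mM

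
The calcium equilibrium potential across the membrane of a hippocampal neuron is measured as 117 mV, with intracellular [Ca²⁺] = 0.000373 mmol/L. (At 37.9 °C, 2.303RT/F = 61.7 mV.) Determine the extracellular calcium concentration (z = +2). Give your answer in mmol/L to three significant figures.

2.31 mmol/L

Nernst: E = (61.7/2) · log₁₀([out]/[in]), so log₁₀([out]/[in]) = 117.0 × 2 / 61.7 = 3.7925.
[out]/[in] = 10^(3.7925) = 6202.
[out] = 6202 × 0.000373 = 2.313 mmol/L.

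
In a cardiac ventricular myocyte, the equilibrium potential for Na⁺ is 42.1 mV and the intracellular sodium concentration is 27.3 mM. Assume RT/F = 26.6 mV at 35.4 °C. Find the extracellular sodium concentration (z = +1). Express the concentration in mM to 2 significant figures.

Nernst: E = (26.6/1) · ln([out]/[in]), so ln([out]/[in]) = 42.1 × 1 / 26.6 = 1.5827.
[out]/[in] = e^(1.5827) = 4.868.
[out] = 4.868 × 27.3 = 132.9 mM.

130 mM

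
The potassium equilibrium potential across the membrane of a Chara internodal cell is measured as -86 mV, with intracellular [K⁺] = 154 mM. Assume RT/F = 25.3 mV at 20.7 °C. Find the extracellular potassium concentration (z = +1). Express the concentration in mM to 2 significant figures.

Nernst: E = (25.3/1) · ln([out]/[in]), so ln([out]/[in]) = -86.0 × 1 / 25.3 = -3.3992.
[out]/[in] = e^(-3.3992) = 0.0334.
[out] = 0.0334 × 154 = 5.144 mM.

5.1 mM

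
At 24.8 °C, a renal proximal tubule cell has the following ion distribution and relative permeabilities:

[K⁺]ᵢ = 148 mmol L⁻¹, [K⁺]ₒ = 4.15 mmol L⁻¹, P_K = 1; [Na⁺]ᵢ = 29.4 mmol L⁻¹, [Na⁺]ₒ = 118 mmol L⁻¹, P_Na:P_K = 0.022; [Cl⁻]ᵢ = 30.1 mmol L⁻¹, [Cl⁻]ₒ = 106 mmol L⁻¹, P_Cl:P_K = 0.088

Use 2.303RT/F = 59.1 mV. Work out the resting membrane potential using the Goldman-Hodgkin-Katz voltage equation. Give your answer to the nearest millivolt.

-72 mV

Vm = 59.1 · log₁₀[(Σ P·[cation]ₒ + Σ P·[anion]ᵢ) / (Σ P·[cation]ᵢ + Σ P·[anion]ₒ)]
Numerator = 1×4.15 + 0.022×118 + 0.088×30.1 = 9.395
Denominator = 1×148 + 0.022×29.4 + 0.088×106 = 158
Vm = 59.1 · log₁₀(0.05947) = 59.1 × (-1.2257) = -72.44 mV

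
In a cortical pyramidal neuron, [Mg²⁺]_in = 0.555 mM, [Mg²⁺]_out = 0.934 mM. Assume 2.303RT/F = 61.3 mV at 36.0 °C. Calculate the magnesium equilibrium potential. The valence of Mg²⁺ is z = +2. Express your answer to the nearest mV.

7 mV

E = (61.3/z) · log₁₀([Mg²⁺]_out/[Mg²⁺]_in) with z = +2.
= (61.3/2) · log₁₀(0.934/0.555) = 30.65 · log₁₀(1.683)
= 30.65 · (0.2261) = 6.93 mV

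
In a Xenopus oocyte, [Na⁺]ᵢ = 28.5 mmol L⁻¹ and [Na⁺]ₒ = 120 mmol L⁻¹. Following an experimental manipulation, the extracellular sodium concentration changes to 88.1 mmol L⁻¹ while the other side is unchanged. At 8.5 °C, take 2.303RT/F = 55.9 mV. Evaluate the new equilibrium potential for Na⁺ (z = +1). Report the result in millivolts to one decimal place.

After the shift: [Na⁺]_out = 88.1, [Na⁺]_in = 28.5 mmol L⁻¹.
E_new = (55.9/1)·log₁₀(88.1/28.5) = 55.90 · (0.4901) = 27.40 mV

27.4 mV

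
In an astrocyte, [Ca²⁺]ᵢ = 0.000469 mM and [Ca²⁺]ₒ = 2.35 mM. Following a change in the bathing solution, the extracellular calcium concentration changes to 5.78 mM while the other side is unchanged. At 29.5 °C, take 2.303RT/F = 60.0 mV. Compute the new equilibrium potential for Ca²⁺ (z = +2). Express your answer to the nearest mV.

After the shift: [Ca²⁺]_out = 5.78, [Ca²⁺]_in = 0.000469 mM.
E_new = (60.0/2)·log₁₀(5.78/0.000469) = 30.00 · (4.0908) = 122.72 mV

123 mV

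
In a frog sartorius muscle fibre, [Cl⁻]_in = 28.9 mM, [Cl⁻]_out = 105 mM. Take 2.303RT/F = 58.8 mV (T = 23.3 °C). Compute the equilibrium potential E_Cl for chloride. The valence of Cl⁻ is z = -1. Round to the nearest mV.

-33 mV

E = (58.8/z) · log₁₀([Cl⁻]_out/[Cl⁻]_in) with z = -1.
For an anion, dividing by z = -1 reverses the sign.
= (58.8/-1) · log₁₀(105/28.9) = -58.80 · log₁₀(3.633)
= -58.80 · (0.5603) = -32.95 mV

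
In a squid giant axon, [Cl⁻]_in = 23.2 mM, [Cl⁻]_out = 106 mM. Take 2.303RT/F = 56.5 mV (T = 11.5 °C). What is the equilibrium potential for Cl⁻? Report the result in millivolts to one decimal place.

-37.3 mV

E = (56.5/z) · log₁₀([Cl⁻]_out/[Cl⁻]_in) with z = -1.
For an anion, dividing by z = -1 reverses the sign.
= (56.5/-1) · log₁₀(106/23.2) = -56.50 · log₁₀(4.569)
= -56.50 · (0.6598) = -37.28 mV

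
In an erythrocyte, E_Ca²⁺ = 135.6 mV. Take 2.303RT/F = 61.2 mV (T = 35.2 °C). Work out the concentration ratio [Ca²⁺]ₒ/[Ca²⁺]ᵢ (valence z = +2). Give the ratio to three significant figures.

log₁₀([out]/[in]) = E·z/(61.2) = 135.6 × 2 / 61.2 = 4.4314
[out]/[in] = 10^(4.4314) = 2.7e+04

27000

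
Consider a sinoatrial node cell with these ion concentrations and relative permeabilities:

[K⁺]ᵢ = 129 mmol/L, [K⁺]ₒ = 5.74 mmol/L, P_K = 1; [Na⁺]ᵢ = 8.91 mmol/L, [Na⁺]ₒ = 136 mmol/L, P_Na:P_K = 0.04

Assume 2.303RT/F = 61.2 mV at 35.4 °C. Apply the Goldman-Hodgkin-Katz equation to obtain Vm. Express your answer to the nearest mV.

-65 mV

Vm = 61.2 · log₁₀[(Σ P·[cation]ₒ + Σ P·[anion]ᵢ) / (Σ P·[cation]ᵢ + Σ P·[anion]ₒ)]
Numerator = 1×5.74 + 0.04×136 = 11.18
Denominator = 1×129 + 0.04×8.91 = 129.4
Vm = 61.2 · log₁₀(0.086428) = 61.2 × (-1.0633) = -65.08 mV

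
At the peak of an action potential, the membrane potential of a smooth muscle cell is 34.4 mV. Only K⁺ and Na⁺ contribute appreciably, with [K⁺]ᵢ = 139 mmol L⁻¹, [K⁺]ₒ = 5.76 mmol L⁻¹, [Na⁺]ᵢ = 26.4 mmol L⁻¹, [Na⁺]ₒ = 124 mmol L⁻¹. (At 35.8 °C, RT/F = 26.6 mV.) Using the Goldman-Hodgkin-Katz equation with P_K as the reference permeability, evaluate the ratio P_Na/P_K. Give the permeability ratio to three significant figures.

18.0

Let α = P_Na/P_K. GHK: Vm = 26.6·ln[(Kₒ + α·Naₒ)/(Kᵢ + α·Naᵢ)].
e^(Vm/26.6) = e^(34.4/26.6) = 3.6446
So 3.6446·(Kᵢ + α·Naᵢ) = Kₒ + α·Naₒ → α = (3.6446·139.0 − 5.76) / (124.0 − 3.6446·26.4)
α = (506.6 − 5.76) / (124.0 − 96.22) = 500.8/27.78 = 18.03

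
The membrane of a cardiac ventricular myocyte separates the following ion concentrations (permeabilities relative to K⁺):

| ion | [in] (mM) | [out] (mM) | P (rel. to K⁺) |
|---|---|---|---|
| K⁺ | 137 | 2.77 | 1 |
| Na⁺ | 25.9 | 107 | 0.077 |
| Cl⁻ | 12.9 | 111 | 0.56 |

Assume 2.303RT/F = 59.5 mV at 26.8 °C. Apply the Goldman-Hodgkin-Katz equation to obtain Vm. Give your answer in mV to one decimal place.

Vm = 59.5 · log₁₀[(Σ P·[cation]ₒ + Σ P·[anion]ᵢ) / (Σ P·[cation]ᵢ + Σ P·[anion]ₒ)]
Numerator = 1×2.77 + 0.077×107 + 0.56×12.9 = 18.23
Denominator = 1×137 + 0.077×25.9 + 0.56×111 = 201.2
Vm = 59.5 · log₁₀(0.090642) = 59.5 × (-1.0427) = -62.04 mV

-62.0 mV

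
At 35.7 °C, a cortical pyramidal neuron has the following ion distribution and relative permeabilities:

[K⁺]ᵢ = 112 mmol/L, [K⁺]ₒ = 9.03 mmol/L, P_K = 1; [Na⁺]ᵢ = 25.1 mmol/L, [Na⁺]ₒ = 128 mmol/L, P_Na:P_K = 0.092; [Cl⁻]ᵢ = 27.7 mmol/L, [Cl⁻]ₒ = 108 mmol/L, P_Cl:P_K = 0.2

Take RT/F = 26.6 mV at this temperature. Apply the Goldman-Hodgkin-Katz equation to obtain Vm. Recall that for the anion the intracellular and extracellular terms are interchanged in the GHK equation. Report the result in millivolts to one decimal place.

-43.6 mV

Vm = 26.6 · ln[(Σ P·[cation]ₒ + Σ P·[anion]ᵢ) / (Σ P·[cation]ᵢ + Σ P·[anion]ₒ)]
Numerator = 1×9.03 + 0.092×128 + 0.2×27.7 = 26.35
Denominator = 1×112 + 0.092×25.1 + 0.2×108 = 135.9
Vm = 26.6 · ln(0.19385) = 26.6 × (-1.6407) = -43.64 mV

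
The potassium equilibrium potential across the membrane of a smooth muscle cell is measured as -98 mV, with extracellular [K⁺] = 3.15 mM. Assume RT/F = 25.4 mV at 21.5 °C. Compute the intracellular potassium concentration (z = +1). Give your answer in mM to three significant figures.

Nernst: E = (25.4/1) · ln([out]/[in]), so ln([out]/[in]) = -98.0 × 1 / 25.4 = -3.8583.
[out]/[in] = e^(-3.8583) = 0.0211.
[in] = 3.15 / 0.0211 = 149.3 mM.

149 mM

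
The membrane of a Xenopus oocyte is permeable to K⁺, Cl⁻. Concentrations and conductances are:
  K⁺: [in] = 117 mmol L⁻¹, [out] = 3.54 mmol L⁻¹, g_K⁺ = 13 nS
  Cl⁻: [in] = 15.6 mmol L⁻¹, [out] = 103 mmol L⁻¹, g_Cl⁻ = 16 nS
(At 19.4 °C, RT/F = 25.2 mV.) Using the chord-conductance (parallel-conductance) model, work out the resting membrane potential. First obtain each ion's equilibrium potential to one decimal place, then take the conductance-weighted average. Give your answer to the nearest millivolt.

-66 mV

E_K⁺ = (25.2/1)·ln(3.54/117) = -88.2 mV
E_Cl⁻ = (25.2/-1)·ln(103/15.6) = -47.6 mV
Vm = (Σ gᵢEᵢ)/(Σ gᵢ) = (13·-88.2 + 16·-47.6) / (13 + 16)
= -1908.20 / 29 = -65.80 mV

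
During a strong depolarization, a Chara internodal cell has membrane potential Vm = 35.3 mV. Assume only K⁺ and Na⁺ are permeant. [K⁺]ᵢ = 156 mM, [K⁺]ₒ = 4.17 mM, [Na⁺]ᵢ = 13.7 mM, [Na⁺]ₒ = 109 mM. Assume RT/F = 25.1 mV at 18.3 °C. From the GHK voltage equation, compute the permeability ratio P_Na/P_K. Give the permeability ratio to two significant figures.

Let α = P_Na/P_K. GHK: Vm = 25.1·ln[(Kₒ + α·Naₒ)/(Kᵢ + α·Naᵢ)].
e^(Vm/25.1) = e^(35.3/25.1) = 4.0811
So 4.0811·(Kᵢ + α·Naᵢ) = Kₒ + α·Naₒ → α = (4.0811·156.0 − 4.17) / (109.0 − 4.0811·13.7)
α = (636.7 − 4.17) / (109.0 − 55.91) = 632.5/53.09 = 11.91

12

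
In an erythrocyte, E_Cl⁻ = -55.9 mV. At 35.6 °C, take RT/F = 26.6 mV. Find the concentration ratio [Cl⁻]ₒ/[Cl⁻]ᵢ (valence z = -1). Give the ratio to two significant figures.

ln([out]/[in]) = E·z/(26.6) = -55.9 × -1 / 26.6 = 2.1015
[out]/[in] = e^(2.1015) = 8.178

8.2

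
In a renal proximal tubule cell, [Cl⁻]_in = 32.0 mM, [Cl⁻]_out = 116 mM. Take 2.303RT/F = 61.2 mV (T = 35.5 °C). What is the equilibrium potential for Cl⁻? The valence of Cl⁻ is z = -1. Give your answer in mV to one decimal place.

E = (61.2/z) · log₁₀([Cl⁻]_out/[Cl⁻]_in) with z = -1.
For an anion, dividing by z = -1 reverses the sign.
= (61.2/-1) · log₁₀(116/32.0) = -61.20 · log₁₀(3.625)
= -61.20 · (0.5593) = -34.23 mV

-34.2 mV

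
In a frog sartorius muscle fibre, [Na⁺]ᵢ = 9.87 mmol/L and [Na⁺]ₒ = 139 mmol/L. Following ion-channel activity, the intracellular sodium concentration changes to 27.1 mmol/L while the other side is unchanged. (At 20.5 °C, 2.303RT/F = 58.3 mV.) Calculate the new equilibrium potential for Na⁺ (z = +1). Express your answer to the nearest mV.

After the shift: [Na⁺]_out = 139, [Na⁺]_in = 27.1 mmol/L.
E_new = (58.3/1)·log₁₀(139/27.1) = 58.30 · (0.7100) = 41.40 mV

41 mV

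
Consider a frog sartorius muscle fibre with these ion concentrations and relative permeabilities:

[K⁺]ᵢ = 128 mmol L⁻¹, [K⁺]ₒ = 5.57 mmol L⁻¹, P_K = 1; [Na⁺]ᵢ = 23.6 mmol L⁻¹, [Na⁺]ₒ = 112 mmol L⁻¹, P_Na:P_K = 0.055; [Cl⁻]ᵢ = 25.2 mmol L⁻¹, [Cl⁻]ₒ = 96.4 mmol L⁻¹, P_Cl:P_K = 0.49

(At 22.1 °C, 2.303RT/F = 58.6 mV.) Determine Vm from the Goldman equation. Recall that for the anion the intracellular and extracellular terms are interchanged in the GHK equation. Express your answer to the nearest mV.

Vm = 58.6 · log₁₀[(Σ P·[cation]ₒ + Σ P·[anion]ᵢ) / (Σ P·[cation]ᵢ + Σ P·[anion]ₒ)]
Numerator = 1×5.57 + 0.055×112 + 0.49×25.2 = 24.08
Denominator = 1×128 + 0.055×23.6 + 0.49×96.4 = 176.5
Vm = 58.6 · log₁₀(0.13639) = 58.6 × (-0.8652) = -50.70 mV

-51 mV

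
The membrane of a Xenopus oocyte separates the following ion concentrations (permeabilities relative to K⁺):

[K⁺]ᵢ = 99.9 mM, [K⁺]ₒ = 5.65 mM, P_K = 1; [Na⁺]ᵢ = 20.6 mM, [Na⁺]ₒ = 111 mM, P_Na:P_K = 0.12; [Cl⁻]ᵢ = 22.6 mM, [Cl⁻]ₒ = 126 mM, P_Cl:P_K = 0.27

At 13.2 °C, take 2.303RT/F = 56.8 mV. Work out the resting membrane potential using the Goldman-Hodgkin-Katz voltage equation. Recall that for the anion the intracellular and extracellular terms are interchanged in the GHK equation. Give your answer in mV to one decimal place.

-41.8 mV

Vm = 56.8 · log₁₀[(Σ P·[cation]ₒ + Σ P·[anion]ᵢ) / (Σ P·[cation]ᵢ + Σ P·[anion]ₒ)]
Numerator = 1×5.65 + 0.12×111 + 0.27×22.6 = 25.07
Denominator = 1×99.9 + 0.12×20.6 + 0.27×126 = 136.4
Vm = 56.8 · log₁₀(0.18382) = 56.8 × (-0.7356) = -41.78 mV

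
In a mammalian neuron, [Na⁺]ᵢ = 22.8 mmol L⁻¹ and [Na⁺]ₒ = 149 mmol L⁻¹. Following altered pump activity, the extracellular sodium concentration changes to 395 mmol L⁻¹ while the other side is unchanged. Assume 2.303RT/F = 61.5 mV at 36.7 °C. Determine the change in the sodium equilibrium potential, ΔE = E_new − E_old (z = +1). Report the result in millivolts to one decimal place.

E_old = (61.5/1)·log₁₀(149/22.8) = 50.14 mV
E_new = (61.5/1)·log₁₀(395/22.8) = 76.18 mV
ΔE = 76.18 − (50.14) = 26.04 mV

26.0 mV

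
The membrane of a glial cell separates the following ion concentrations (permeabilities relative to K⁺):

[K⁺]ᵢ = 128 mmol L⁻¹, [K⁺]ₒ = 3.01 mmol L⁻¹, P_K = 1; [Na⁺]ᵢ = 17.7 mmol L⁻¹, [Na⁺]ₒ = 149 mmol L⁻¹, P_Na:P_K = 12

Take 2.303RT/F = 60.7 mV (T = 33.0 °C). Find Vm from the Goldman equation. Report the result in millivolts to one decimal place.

43.8 mV

Vm = 60.7 · log₁₀[(Σ P·[cation]ₒ + Σ P·[anion]ᵢ) / (Σ P·[cation]ᵢ + Σ P·[anion]ₒ)]
Numerator = 1×3.01 + 12×149 = 1791
Denominator = 1×128 + 12×17.7 = 340.4
Vm = 60.7 · log₁₀(5.2615) = 60.7 × (0.7211) = 43.77 mV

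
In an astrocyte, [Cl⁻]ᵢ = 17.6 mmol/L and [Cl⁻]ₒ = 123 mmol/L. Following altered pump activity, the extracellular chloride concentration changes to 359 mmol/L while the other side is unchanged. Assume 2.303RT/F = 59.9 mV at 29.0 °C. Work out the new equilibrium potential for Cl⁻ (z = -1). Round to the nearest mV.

After the shift: [Cl⁻]_out = 359, [Cl⁻]_in = 17.6 mmol/L.
E_new = (59.9/-1)·log₁₀(359/17.6) = -59.90 · (1.3096) = -78.44 mV

-78 mV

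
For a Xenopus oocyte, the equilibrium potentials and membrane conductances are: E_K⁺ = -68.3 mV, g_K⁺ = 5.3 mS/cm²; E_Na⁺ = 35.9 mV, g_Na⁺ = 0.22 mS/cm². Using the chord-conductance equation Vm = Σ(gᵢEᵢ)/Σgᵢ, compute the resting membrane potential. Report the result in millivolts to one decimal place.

Σ gᵢEᵢ = 5.3·(-68.3) + 0.22·(35.9) = -354.09
Σ gᵢ = 5.3 + 0.22 = 5.52
Vm = -354.09 / 5.52 = -64.15 mV

-64.1 mV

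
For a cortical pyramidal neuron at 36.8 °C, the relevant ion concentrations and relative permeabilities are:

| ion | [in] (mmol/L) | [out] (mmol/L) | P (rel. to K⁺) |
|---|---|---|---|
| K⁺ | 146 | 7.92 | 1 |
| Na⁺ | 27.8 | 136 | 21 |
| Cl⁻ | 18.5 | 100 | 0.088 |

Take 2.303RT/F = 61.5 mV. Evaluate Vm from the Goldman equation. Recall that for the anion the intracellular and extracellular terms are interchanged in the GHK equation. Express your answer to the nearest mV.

36 mV

Vm = 61.5 · log₁₀[(Σ P·[cation]ₒ + Σ P·[anion]ᵢ) / (Σ P·[cation]ᵢ + Σ P·[anion]ₒ)]
Numerator = 1×7.92 + 21×136 + 0.088×18.5 = 2866
Denominator = 1×146 + 21×27.8 + 0.088×100 = 738.6
Vm = 61.5 · log₁₀(3.8797) = 61.5 × (0.5888) = 36.21 mV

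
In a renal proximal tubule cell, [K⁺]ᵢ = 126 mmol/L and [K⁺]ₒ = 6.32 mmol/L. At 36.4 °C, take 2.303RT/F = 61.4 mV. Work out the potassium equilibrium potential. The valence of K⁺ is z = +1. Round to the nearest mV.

E = (61.4/z) · log₁₀([K⁺]_out/[K⁺]_in) with z = +1.
= (61.4/1) · log₁₀(6.32/126) = 61.40 · log₁₀(0.05016)
= 61.40 · (-1.2997) = -79.80 mV

-80 mV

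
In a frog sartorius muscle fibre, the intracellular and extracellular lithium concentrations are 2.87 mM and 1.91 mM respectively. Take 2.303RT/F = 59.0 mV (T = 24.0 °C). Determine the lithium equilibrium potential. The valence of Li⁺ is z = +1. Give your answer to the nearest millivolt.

-10 mV

E = (59.0/z) · log₁₀([Li⁺]_out/[Li⁺]_in) with z = +1.
= (59.0/1) · log₁₀(1.91/2.87) = 59.00 · log₁₀(0.6655)
= 59.00 · (-0.1768) = -10.43 mV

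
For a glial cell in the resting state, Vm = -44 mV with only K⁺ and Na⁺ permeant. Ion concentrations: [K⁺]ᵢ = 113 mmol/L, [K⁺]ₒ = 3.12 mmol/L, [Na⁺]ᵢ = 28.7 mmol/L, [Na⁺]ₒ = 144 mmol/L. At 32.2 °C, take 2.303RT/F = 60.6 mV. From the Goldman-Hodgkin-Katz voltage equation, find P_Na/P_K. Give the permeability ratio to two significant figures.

0.13

Let α = P_Na/P_K. GHK: Vm = 60.6·log₁₀[(Kₒ + α·Naₒ)/(Kᵢ + α·Naᵢ)].
10^(Vm/60.6) = 10^(-44.0/60.6) = 0.1879
So 0.1879·(Kᵢ + α·Naᵢ) = Kₒ + α·Naₒ → α = (0.1879·113.0 − 3.12) / (144.0 − 0.1879·28.7)
α = (21.23 − 3.12) / (144.0 − 5.393) = 18.11/138.6 = 0.1307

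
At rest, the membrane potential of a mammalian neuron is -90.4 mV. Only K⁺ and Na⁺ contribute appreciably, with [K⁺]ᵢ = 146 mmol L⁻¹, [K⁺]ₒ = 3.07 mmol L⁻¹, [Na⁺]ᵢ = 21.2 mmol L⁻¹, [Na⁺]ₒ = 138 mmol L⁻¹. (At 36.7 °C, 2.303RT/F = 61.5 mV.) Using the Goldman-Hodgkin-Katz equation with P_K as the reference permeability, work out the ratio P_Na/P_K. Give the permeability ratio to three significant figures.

0.0137

Let α = P_Na/P_K. GHK: Vm = 61.5·log₁₀[(Kₒ + α·Naₒ)/(Kᵢ + α·Naᵢ)].
10^(Vm/61.5) = 10^(-90.4/61.5) = 0.033891
So 0.033891·(Kᵢ + α·Naᵢ) = Kₒ + α·Naₒ → α = (0.033891·146.0 − 3.07) / (138.0 − 0.033891·21.2)
α = (4.948 − 3.07) / (138.0 − 0.7185) = 1.878/137.3 = 0.01368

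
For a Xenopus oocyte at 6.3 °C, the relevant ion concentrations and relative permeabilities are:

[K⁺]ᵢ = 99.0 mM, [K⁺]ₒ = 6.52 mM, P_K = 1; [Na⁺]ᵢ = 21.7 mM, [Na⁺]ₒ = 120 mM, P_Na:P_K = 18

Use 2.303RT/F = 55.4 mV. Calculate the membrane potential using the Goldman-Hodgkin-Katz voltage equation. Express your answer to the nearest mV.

Vm = 55.4 · log₁₀[(Σ P·[cation]ₒ + Σ P·[anion]ᵢ) / (Σ P·[cation]ᵢ + Σ P·[anion]ₒ)]
Numerator = 1×6.52 + 18×120 = 2167
Denominator = 1×99.0 + 18×21.7 = 489.6
Vm = 55.4 · log₁₀(4.4251) = 55.4 × (0.6459) = 35.78 mV

36 mV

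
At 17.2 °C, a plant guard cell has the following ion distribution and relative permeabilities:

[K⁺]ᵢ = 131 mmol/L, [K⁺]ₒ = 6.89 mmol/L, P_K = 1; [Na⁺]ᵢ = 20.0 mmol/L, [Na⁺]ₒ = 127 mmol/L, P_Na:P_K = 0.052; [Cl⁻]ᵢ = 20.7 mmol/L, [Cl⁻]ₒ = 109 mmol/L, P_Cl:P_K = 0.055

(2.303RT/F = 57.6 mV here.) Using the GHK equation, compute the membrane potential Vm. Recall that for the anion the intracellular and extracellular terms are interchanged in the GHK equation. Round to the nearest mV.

-56 mV

Vm = 57.6 · log₁₀[(Σ P·[cation]ₒ + Σ P·[anion]ᵢ) / (Σ P·[cation]ᵢ + Σ P·[anion]ₒ)]
Numerator = 1×6.89 + 0.052×127 + 0.055×20.7 = 14.63
Denominator = 1×131 + 0.052×20.0 + 0.055×109 = 138
Vm = 57.6 · log₁₀(0.10601) = 57.6 × (-0.9747) = -56.14 mV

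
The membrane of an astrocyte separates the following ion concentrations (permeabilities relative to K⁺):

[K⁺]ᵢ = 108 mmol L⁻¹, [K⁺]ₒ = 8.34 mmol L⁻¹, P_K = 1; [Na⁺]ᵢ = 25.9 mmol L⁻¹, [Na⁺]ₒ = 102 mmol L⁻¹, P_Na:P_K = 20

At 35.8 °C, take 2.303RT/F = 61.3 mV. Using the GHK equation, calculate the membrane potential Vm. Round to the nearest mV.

32 mV

Vm = 61.3 · log₁₀[(Σ P·[cation]ₒ + Σ P·[anion]ᵢ) / (Σ P·[cation]ᵢ + Σ P·[anion]ₒ)]
Numerator = 1×8.34 + 20×102 = 2048
Denominator = 1×108 + 20×25.9 = 626
Vm = 61.3 · log₁₀(3.2721) = 61.3 × (0.5148) = 31.56 mV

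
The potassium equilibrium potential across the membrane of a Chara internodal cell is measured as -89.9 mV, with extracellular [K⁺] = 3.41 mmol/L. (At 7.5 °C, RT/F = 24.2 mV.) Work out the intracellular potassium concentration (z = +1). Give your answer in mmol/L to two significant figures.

140 mmol/L

Nernst: E = (24.2/1) · ln([out]/[in]), so ln([out]/[in]) = -89.9 × 1 / 24.2 = -3.7149.
[out]/[in] = e^(-3.7149) = 0.02436.
[in] = 3.41 / 0.02436 = 140 mmol/L.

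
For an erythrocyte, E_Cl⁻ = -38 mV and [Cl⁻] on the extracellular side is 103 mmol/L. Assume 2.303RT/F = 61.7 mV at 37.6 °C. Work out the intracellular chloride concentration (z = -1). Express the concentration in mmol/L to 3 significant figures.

Nernst: E = (61.7/-1) · log₁₀([out]/[in]), so log₁₀([out]/[in]) = -38.0 × -1 / 61.7 = 0.6159.
[out]/[in] = 10^(0.6159) = 4.129.
[in] = 103 / 4.129 = 24.94 mmol/L.

24.9 mmol/L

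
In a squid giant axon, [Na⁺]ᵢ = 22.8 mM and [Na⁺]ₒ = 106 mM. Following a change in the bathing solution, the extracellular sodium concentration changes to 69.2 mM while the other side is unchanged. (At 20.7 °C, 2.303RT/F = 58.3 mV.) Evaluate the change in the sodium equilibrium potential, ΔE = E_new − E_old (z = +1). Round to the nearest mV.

E_old = (58.3/1)·log₁₀(106/22.8) = 38.91 mV
E_new = (58.3/1)·log₁₀(69.2/22.8) = 28.11 mV
ΔE = 28.11 − (38.91) = -10.80 mV

-11 mV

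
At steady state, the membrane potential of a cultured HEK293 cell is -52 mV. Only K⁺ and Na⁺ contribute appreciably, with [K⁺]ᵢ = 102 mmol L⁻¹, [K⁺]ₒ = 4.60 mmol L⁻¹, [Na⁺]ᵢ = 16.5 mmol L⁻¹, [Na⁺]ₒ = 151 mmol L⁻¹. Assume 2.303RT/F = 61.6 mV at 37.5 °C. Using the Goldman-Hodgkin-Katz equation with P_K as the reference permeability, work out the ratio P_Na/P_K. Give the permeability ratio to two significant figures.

Let α = P_Na/P_K. GHK: Vm = 61.6·log₁₀[(Kₒ + α·Naₒ)/(Kᵢ + α·Naᵢ)].
10^(Vm/61.6) = 10^(-52.0/61.6) = 0.14317
So 0.14317·(Kᵢ + α·Naᵢ) = Kₒ + α·Naₒ → α = (0.14317·102.0 − 4.6) / (151.0 − 0.14317·16.5)
α = (14.6 − 4.6) / (151.0 − 2.362) = 10/148.6 = 0.0673

0.067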